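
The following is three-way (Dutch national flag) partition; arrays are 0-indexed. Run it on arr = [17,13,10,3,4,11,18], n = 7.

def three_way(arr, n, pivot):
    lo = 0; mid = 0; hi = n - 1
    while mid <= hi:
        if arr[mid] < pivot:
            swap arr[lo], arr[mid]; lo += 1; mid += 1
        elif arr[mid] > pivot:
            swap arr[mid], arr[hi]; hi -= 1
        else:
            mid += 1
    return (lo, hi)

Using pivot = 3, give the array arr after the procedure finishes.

[3,10,13,4,11,18,17]

lo=0 mid=0 hi=6
17>3: swap(0,6), hi=5 ⇒ [18,13,10,3,4,11,17]
18>3: swap(0,5), hi=4 ⇒ [11,13,10,3,4,18,17]
11>3: swap(0,4), hi=3 ⇒ [4,13,10,3,11,18,17]
4>3: swap(0,3), hi=2 ⇒ [3,13,10,4,11,18,17]
3=3: mid=1
13>3: swap(1,2), hi=1 ⇒ [3,10,13,4,11,18,17]
10>3: swap(1,1), hi=0 ⇒ [3,10,13,4,11,18,17]
done. lo=0 hi=0; arr=[3,10,13,4,11,18,17]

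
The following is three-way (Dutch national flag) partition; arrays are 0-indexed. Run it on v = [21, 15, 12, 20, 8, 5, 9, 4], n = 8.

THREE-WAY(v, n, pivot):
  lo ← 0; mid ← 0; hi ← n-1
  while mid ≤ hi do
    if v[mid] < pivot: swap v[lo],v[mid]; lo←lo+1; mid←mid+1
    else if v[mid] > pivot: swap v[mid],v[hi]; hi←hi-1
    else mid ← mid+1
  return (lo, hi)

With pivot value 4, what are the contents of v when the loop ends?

[4, 12, 20, 8, 5, 9, 15, 21]

lo=0 mid=0 hi=7
21>4: swap(0,7), hi=6 ⇒ [4, 15, 12, 20, 8, 5, 9, 21]
4=4: mid=1
15>4: swap(1,6), hi=5 ⇒ [4, 9, 12, 20, 8, 5, 15, 21]
9>4: swap(1,5), hi=4 ⇒ [4, 5, 12, 20, 8, 9, 15, 21]
5>4: swap(1,4), hi=3 ⇒ [4, 8, 12, 20, 5, 9, 15, 21]
8>4: swap(1,3), hi=2 ⇒ [4, 20, 12, 8, 5, 9, 15, 21]
20>4: swap(1,2), hi=1 ⇒ [4, 12, 20, 8, 5, 9, 15, 21]
12>4: swap(1,1), hi=0 ⇒ [4, 12, 20, 8, 5, 9, 15, 21]
done. lo=0 hi=0; v=[4, 12, 20, 8, 5, 9, 15, 21]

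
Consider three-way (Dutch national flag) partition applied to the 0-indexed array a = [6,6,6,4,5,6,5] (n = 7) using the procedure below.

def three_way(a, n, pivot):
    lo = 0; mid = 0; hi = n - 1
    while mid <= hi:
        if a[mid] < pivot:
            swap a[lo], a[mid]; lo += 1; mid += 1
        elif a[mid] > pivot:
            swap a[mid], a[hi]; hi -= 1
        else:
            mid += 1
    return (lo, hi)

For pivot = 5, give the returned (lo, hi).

pivot = 5; lo=0, mid=0, hi=6
a[mid]=6>5: swap a[0],a[6]; hi=5 → [5,6,6,4,5,6,6]
a[mid]=5=5: mid=1
a[mid]=6>5: swap a[1],a[5]; hi=4 → [5,6,6,4,5,6,6]
a[mid]=6>5: swap a[1],a[4]; hi=3 → [5,5,6,4,6,6,6]
a[mid]=5=5: mid=2
a[mid]=6>5: swap a[2],a[3]; hi=2 → [5,5,4,6,6,6,6]
a[mid]=4<5: swap a[0],a[2]; lo=1,mid=3 → [4,5,5,6,6,6,6]
end: lo=1, hi=2; a = [4,5,5,6,6,6,6]

(1, 2)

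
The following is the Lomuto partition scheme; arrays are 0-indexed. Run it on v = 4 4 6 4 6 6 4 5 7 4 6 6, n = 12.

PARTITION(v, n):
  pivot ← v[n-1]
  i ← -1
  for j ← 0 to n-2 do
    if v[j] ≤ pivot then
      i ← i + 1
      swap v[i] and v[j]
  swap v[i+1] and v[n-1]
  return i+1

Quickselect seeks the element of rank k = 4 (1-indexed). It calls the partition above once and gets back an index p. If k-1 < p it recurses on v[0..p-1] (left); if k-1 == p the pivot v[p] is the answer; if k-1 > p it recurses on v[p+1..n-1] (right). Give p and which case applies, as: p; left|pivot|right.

10; left

pivot=6, i=-1
j=0: 4≤6, i=0, swap(0,0) ⇒ 4 4 6 4 6 6 4 5 7 4 6 6
j=1: 4≤6, i=1, swap(1,1) ⇒ 4 4 6 4 6 6 4 5 7 4 6 6
j=2: 6≤6, i=2, swap(2,2) ⇒ 4 4 6 4 6 6 4 5 7 4 6 6
j=3: 4≤6, i=3, swap(3,3) ⇒ 4 4 6 4 6 6 4 5 7 4 6 6
j=4: 6≤6, i=4, swap(4,4) ⇒ 4 4 6 4 6 6 4 5 7 4 6 6
j=5: 6≤6, i=5, swap(5,5) ⇒ 4 4 6 4 6 6 4 5 7 4 6 6
j=6: 4≤6, i=6, swap(6,6) ⇒ 4 4 6 4 6 6 4 5 7 4 6 6
j=7: 5≤6, i=7, swap(7,7) ⇒ 4 4 6 4 6 6 4 5 7 4 6 6
j=8: 7>6, skip
j=9: 4≤6, i=8, swap(8,9) ⇒ 4 4 6 4 6 6 4 5 4 7 6 6
j=10: 6≤6, i=9, swap(9,10) ⇒ 4 4 6 4 6 6 4 5 4 6 7 6
swap(10,11) ⇒ 4 4 6 4 6 6 4 5 4 6 6 7; return 10
p = 10; k-1 = 3 < 10 ⇒ left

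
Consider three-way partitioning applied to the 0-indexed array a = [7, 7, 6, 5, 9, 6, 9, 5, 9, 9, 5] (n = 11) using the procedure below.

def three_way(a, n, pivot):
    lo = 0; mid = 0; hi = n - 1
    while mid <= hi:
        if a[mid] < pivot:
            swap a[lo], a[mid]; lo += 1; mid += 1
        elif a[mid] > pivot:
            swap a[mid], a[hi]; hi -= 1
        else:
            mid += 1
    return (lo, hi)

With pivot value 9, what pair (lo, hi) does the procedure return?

(7, 10)

pivot = 9; lo=0, mid=0, hi=10
a[mid]=7<9: swap a[0],a[0]; lo=1,mid=1 → [7, 7, 6, 5, 9, 6, 9, 5, 9, 9, 5]
a[mid]=7<9: swap a[1],a[1]; lo=2,mid=2 → [7, 7, 6, 5, 9, 6, 9, 5, 9, 9, 5]
a[mid]=6<9: swap a[2],a[2]; lo=3,mid=3 → [7, 7, 6, 5, 9, 6, 9, 5, 9, 9, 5]
a[mid]=5<9: swap a[3],a[3]; lo=4,mid=4 → [7, 7, 6, 5, 9, 6, 9, 5, 9, 9, 5]
a[mid]=9=9: mid=5
a[mid]=6<9: swap a[4],a[5]; lo=5,mid=6 → [7, 7, 6, 5, 6, 9, 9, 5, 9, 9, 5]
a[mid]=9=9: mid=7
a[mid]=5<9: swap a[5],a[7]; lo=6,mid=8 → [7, 7, 6, 5, 6, 5, 9, 9, 9, 9, 5]
a[mid]=9=9: mid=9
a[mid]=9=9: mid=10
a[mid]=5<9: swap a[6],a[10]; lo=7,mid=11 → [7, 7, 6, 5, 6, 5, 5, 9, 9, 9, 9]
end: lo=7, hi=10; a = [7, 7, 6, 5, 6, 5, 5, 9, 9, 9, 9]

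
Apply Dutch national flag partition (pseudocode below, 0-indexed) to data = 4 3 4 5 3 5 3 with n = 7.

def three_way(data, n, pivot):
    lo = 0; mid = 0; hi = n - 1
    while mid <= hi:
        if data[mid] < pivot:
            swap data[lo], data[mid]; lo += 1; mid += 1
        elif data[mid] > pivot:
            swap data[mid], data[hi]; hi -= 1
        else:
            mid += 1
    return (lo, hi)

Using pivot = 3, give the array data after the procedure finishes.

lo=0 mid=0 hi=6
4>3: swap(0,6), hi=5 ⇒ 3 3 4 5 3 5 4
3=3: mid=1
3=3: mid=2
4>3: swap(2,5), hi=4 ⇒ 3 3 5 5 3 4 4
5>3: swap(2,4), hi=3 ⇒ 3 3 3 5 5 4 4
3=3: mid=3
5>3: swap(3,3), hi=2 ⇒ 3 3 3 5 5 4 4
done. lo=0 hi=2; data=3 3 3 5 5 4 4

3 3 3 5 5 4 4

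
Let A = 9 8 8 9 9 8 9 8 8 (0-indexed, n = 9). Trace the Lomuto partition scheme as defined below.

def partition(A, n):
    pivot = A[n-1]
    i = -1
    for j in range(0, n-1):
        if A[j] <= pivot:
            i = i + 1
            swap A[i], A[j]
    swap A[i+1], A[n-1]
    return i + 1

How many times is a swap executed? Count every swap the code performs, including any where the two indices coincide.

pivot = A[8] = 8; i = -1
j=0: A[0]=9 > 8 → no swap
j=1: A[1]=8 ≤ 8 → i=0, swap A[0],A[1] → 8 9 8 9 9 8 9 8 8
j=2: A[2]=8 ≤ 8 → i=1, swap A[1],A[2] → 8 8 9 9 9 8 9 8 8
j=3: A[3]=9 > 8 → no swap
j=4: A[4]=9 > 8 → no swap
j=5: A[5]=8 ≤ 8 → i=2, swap A[2],A[5] → 8 8 8 9 9 9 9 8 8
j=6: A[6]=9 > 8 → no swap
j=7: A[7]=8 ≤ 8 → i=3, swap A[3],A[7] → 8 8 8 8 9 9 9 9 8
final swap A[4],A[8] → 8 8 8 8 8 9 9 9 9; return 4

5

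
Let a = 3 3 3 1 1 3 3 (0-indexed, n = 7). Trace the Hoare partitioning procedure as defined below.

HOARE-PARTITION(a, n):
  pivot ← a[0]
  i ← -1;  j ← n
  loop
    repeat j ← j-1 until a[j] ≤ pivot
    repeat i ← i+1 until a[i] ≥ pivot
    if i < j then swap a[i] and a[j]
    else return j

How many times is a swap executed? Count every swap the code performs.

3

pivot = a[0] = 3; i = -1, j = 7
j→6 (a[6]=3≤3), i→0 (a[0]=3≥3); i<j, swap → 3 3 3 1 1 3 3
j→5 (a[5]=3≤3), i→1 (a[1]=3≥3); i<j, swap → 3 3 3 1 1 3 3
j→4 (a[4]=1≤3), i→2 (a[2]=3≥3); i<j, swap → 3 3 1 1 3 3 3
j→3, i→4; i≥j, return j=3. a = 3 3 1 1 3 3 3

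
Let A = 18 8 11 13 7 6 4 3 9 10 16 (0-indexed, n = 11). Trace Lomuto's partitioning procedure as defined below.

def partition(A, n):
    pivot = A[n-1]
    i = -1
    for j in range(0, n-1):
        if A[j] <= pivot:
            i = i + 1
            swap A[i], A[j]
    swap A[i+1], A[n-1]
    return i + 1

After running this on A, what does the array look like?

8 11 13 7 6 4 3 9 10 16 18

pivot=16, i=-1
j=0: 18>16, skip
j=1: 8≤16, i=0, swap(0,1) ⇒ 8 18 11 13 7 6 4 3 9 10 16
j=2: 11≤16, i=1, swap(1,2) ⇒ 8 11 18 13 7 6 4 3 9 10 16
j=3: 13≤16, i=2, swap(2,3) ⇒ 8 11 13 18 7 6 4 3 9 10 16
j=4: 7≤16, i=3, swap(3,4) ⇒ 8 11 13 7 18 6 4 3 9 10 16
j=5: 6≤16, i=4, swap(4,5) ⇒ 8 11 13 7 6 18 4 3 9 10 16
j=6: 4≤16, i=5, swap(5,6) ⇒ 8 11 13 7 6 4 18 3 9 10 16
j=7: 3≤16, i=6, swap(6,7) ⇒ 8 11 13 7 6 4 3 18 9 10 16
j=8: 9≤16, i=7, swap(7,8) ⇒ 8 11 13 7 6 4 3 9 18 10 16
j=9: 10≤16, i=8, swap(8,9) ⇒ 8 11 13 7 6 4 3 9 10 18 16
swap(9,10) ⇒ 8 11 13 7 6 4 3 9 10 16 18; return 9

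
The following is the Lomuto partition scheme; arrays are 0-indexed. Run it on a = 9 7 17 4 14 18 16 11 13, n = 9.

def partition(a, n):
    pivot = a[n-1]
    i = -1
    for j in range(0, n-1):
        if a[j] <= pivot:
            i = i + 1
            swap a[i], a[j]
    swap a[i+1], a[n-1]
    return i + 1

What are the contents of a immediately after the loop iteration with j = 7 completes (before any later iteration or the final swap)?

pivot = a[8] = 13; i = -1
j=0: a[0]=9 ≤ 13 → i=0, swap a[0],a[0] (no change) → 9 7 17 4 14 18 16 11 13
j=1: a[1]=7 ≤ 13 → i=1, swap a[1],a[1] (no change) → 9 7 17 4 14 18 16 11 13
j=2: a[2]=17 > 13 → no swap
j=3: a[3]=4 ≤ 13 → i=2, swap a[2],a[3] → 9 7 4 17 14 18 16 11 13
j=4: a[4]=14 > 13 → no swap
j=5: a[5]=18 > 13 → no swap
j=6: a[6]=16 > 13 → no swap
j=7: a[7]=11 ≤ 13 → i=3, swap a[3],a[7] → 9 7 4 11 14 18 16 17 13
(after j=7) a = 9 7 4 11 14 18 16 17 13

9 7 4 11 14 18 16 17 13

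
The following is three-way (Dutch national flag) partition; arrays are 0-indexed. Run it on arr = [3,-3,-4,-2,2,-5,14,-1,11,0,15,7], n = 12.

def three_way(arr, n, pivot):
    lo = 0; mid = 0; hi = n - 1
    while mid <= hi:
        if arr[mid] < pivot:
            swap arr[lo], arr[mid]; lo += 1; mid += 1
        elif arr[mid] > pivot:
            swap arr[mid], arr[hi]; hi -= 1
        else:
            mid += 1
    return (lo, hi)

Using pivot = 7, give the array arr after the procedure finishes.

lo=0 mid=0 hi=11
3<7: swap(0,0), lo=1 mid=1 ⇒ [3,-3,-4,-2,2,-5,14,-1,11,0,15,7]
-3<7: swap(1,1), lo=2 mid=2 ⇒ [3,-3,-4,-2,2,-5,14,-1,11,0,15,7]
-4<7: swap(2,2), lo=3 mid=3 ⇒ [3,-3,-4,-2,2,-5,14,-1,11,0,15,7]
-2<7: swap(3,3), lo=4 mid=4 ⇒ [3,-3,-4,-2,2,-5,14,-1,11,0,15,7]
2<7: swap(4,4), lo=5 mid=5 ⇒ [3,-3,-4,-2,2,-5,14,-1,11,0,15,7]
-5<7: swap(5,5), lo=6 mid=6 ⇒ [3,-3,-4,-2,2,-5,14,-1,11,0,15,7]
14>7: swap(6,11), hi=10 ⇒ [3,-3,-4,-2,2,-5,7,-1,11,0,15,14]
7=7: mid=7
-1<7: swap(6,7), lo=7 mid=8 ⇒ [3,-3,-4,-2,2,-5,-1,7,11,0,15,14]
11>7: swap(8,10), hi=9 ⇒ [3,-3,-4,-2,2,-5,-1,7,15,0,11,14]
15>7: swap(8,9), hi=8 ⇒ [3,-3,-4,-2,2,-5,-1,7,0,15,11,14]
0<7: swap(7,8), lo=8 mid=9 ⇒ [3,-3,-4,-2,2,-5,-1,0,7,15,11,14]
done. lo=8 hi=8; arr=[3,-3,-4,-2,2,-5,-1,0,7,15,11,14]

[3,-3,-4,-2,2,-5,-1,0,7,15,11,14]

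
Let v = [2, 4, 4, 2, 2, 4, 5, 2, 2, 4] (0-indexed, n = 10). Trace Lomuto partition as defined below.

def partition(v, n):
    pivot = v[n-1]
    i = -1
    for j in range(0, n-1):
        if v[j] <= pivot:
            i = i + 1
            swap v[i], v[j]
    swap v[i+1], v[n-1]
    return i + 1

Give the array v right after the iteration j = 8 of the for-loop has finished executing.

[2, 4, 4, 2, 2, 4, 2, 2, 5, 4]

pivot=4, i=-1
j=0: 2≤4, i=0, swap(0,0) ⇒ [2, 4, 4, 2, 2, 4, 5, 2, 2, 4]
j=1: 4≤4, i=1, swap(1,1) ⇒ [2, 4, 4, 2, 2, 4, 5, 2, 2, 4]
j=2: 4≤4, i=2, swap(2,2) ⇒ [2, 4, 4, 2, 2, 4, 5, 2, 2, 4]
j=3: 2≤4, i=3, swap(3,3) ⇒ [2, 4, 4, 2, 2, 4, 5, 2, 2, 4]
j=4: 2≤4, i=4, swap(4,4) ⇒ [2, 4, 4, 2, 2, 4, 5, 2, 2, 4]
j=5: 4≤4, i=5, swap(5,5) ⇒ [2, 4, 4, 2, 2, 4, 5, 2, 2, 4]
j=6: 5>4, skip
j=7: 2≤4, i=6, swap(6,7) ⇒ [2, 4, 4, 2, 2, 4, 2, 5, 2, 4]
j=8: 2≤4, i=7, swap(7,8) ⇒ [2, 4, 4, 2, 2, 4, 2, 2, 5, 4]
(after j=8) v = [2, 4, 4, 2, 2, 4, 2, 2, 5, 4]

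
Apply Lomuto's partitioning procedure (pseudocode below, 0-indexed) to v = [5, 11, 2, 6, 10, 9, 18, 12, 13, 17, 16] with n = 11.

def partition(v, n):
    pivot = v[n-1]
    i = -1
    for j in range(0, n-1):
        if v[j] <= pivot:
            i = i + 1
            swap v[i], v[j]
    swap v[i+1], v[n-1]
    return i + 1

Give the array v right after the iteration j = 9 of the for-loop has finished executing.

[5, 11, 2, 6, 10, 9, 12, 13, 18, 17, 16]

pivot = v[10] = 16; i = -1
j=0: v[0]=5 ≤ 16 → i=0, swap v[0],v[0] (no change) → [5, 11, 2, 6, 10, 9, 18, 12, 13, 17, 16]
j=1: v[1]=11 ≤ 16 → i=1, swap v[1],v[1] (no change) → [5, 11, 2, 6, 10, 9, 18, 12, 13, 17, 16]
j=2: v[2]=2 ≤ 16 → i=2, swap v[2],v[2] (no change) → [5, 11, 2, 6, 10, 9, 18, 12, 13, 17, 16]
j=3: v[3]=6 ≤ 16 → i=3, swap v[3],v[3] (no change) → [5, 11, 2, 6, 10, 9, 18, 12, 13, 17, 16]
j=4: v[4]=10 ≤ 16 → i=4, swap v[4],v[4] (no change) → [5, 11, 2, 6, 10, 9, 18, 12, 13, 17, 16]
j=5: v[5]=9 ≤ 16 → i=5, swap v[5],v[5] (no change) → [5, 11, 2, 6, 10, 9, 18, 12, 13, 17, 16]
j=6: v[6]=18 > 16 → no swap
j=7: v[7]=12 ≤ 16 → i=6, swap v[6],v[7] → [5, 11, 2, 6, 10, 9, 12, 18, 13, 17, 16]
j=8: v[8]=13 ≤ 16 → i=7, swap v[7],v[8] → [5, 11, 2, 6, 10, 9, 12, 13, 18, 17, 16]
j=9: v[9]=17 > 16 → no swap
(after j=9) v = [5, 11, 2, 6, 10, 9, 12, 13, 18, 17, 16]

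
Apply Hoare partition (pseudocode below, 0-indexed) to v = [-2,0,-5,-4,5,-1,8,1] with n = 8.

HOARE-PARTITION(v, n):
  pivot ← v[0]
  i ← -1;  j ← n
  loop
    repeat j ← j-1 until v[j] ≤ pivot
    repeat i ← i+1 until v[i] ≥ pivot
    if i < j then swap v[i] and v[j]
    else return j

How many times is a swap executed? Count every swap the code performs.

pivot=-2
j stops at 3 (-4), i stops at 0 (-2); swap ⇒ [-4,0,-5,-2,5,-1,8,1]
j stops at 2 (-5), i stops at 1 (0); swap ⇒ [-4,-5,0,-2,5,-1,8,1]
j stops at 1, i stops at 2; i≥j ⇒ return 1. v=[-4,-5,0,-2,5,-1,8,1]

2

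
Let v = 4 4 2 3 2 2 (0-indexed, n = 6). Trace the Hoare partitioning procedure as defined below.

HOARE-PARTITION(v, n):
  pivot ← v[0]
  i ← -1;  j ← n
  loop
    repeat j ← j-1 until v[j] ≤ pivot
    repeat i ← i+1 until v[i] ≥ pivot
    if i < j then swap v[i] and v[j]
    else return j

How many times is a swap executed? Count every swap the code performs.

2

pivot=4
j stops at 5 (2), i stops at 0 (4); swap ⇒ 2 4 2 3 2 4
j stops at 4 (2), i stops at 1 (4); swap ⇒ 2 2 2 3 4 4
j stops at 3, i stops at 4; i≥j ⇒ return 3. v=2 2 2 3 4 4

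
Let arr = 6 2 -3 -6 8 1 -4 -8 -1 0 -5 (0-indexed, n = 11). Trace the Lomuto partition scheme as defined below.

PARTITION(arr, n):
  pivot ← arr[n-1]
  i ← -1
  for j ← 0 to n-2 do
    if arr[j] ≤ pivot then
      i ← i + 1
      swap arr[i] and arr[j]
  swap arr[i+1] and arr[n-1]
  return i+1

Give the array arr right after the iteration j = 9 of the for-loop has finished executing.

-6 -8 -3 6 8 1 -4 2 -1 0 -5

pivot = arr[10] = -5; i = -1
j=0: arr[0]=6 > -5 → no swap
j=1: arr[1]=2 > -5 → no swap
j=2: arr[2]=-3 > -5 → no swap
j=3: arr[3]=-6 ≤ -5 → i=0, swap arr[0],arr[3] → -6 2 -3 6 8 1 -4 -8 -1 0 -5
j=4: arr[4]=8 > -5 → no swap
j=5: arr[5]=1 > -5 → no swap
j=6: arr[6]=-4 > -5 → no swap
j=7: arr[7]=-8 ≤ -5 → i=1, swap arr[1],arr[7] → -6 -8 -3 6 8 1 -4 2 -1 0 -5
j=8: arr[8]=-1 > -5 → no swap
j=9: arr[9]=0 > -5 → no swap
(after j=9) arr = -6 -8 -3 6 8 1 -4 2 -1 0 -5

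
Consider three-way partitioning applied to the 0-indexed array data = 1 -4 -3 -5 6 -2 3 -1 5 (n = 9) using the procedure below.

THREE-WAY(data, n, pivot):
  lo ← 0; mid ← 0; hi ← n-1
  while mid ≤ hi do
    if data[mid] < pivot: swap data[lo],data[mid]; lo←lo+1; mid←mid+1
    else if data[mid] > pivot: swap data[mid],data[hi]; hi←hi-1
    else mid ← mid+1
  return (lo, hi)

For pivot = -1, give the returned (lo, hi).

(4, 4)

pivot = -1; lo=0, mid=0, hi=8
data[mid]=1>-1: swap data[0],data[8]; hi=7 → 5 -4 -3 -5 6 -2 3 -1 1
data[mid]=5>-1: swap data[0],data[7]; hi=6 → -1 -4 -3 -5 6 -2 3 5 1
data[mid]=-1=-1: mid=1
data[mid]=-4<-1: swap data[0],data[1]; lo=1,mid=2 → -4 -1 -3 -5 6 -2 3 5 1
data[mid]=-3<-1: swap data[1],data[2]; lo=2,mid=3 → -4 -3 -1 -5 6 -2 3 5 1
data[mid]=-5<-1: swap data[2],data[3]; lo=3,mid=4 → -4 -3 -5 -1 6 -2 3 5 1
data[mid]=6>-1: swap data[4],data[6]; hi=5 → -4 -3 -5 -1 3 -2 6 5 1
data[mid]=3>-1: swap data[4],data[5]; hi=4 → -4 -3 -5 -1 -2 3 6 5 1
data[mid]=-2<-1: swap data[3],data[4]; lo=4,mid=5 → -4 -3 -5 -2 -1 3 6 5 1
end: lo=4, hi=4; data = -4 -3 -5 -2 -1 3 6 5 1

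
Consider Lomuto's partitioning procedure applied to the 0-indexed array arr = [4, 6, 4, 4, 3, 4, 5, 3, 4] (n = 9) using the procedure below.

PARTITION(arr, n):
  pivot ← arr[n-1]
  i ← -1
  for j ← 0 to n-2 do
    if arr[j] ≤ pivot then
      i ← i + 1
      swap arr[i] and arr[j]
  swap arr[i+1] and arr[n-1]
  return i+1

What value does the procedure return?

6

pivot=4, i=-1
j=0: 4≤4, i=0, swap(0,0) ⇒ [4, 6, 4, 4, 3, 4, 5, 3, 4]
j=1: 6>4, skip
j=2: 4≤4, i=1, swap(1,2) ⇒ [4, 4, 6, 4, 3, 4, 5, 3, 4]
j=3: 4≤4, i=2, swap(2,3) ⇒ [4, 4, 4, 6, 3, 4, 5, 3, 4]
j=4: 3≤4, i=3, swap(3,4) ⇒ [4, 4, 4, 3, 6, 4, 5, 3, 4]
j=5: 4≤4, i=4, swap(4,5) ⇒ [4, 4, 4, 3, 4, 6, 5, 3, 4]
j=6: 5>4, skip
j=7: 3≤4, i=5, swap(5,7) ⇒ [4, 4, 4, 3, 4, 3, 5, 6, 4]
swap(6,8) ⇒ [4, 4, 4, 3, 4, 3, 4, 6, 5]; return 6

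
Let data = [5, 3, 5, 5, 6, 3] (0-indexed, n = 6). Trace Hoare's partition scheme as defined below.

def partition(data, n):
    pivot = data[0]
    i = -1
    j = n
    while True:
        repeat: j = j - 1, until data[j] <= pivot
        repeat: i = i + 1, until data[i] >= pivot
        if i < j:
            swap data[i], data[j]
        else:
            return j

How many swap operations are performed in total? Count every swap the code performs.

2

pivot = data[0] = 5; i = -1, j = 6
j→5 (data[5]=3≤5), i→0 (data[0]=5≥5); i<j, swap → [3, 3, 5, 5, 6, 5]
j→3 (data[3]=5≤5), i→2 (data[2]=5≥5); i<j, swap → [3, 3, 5, 5, 6, 5]
j→2, i→3; i≥j, return j=2. data = [3, 3, 5, 5, 6, 5]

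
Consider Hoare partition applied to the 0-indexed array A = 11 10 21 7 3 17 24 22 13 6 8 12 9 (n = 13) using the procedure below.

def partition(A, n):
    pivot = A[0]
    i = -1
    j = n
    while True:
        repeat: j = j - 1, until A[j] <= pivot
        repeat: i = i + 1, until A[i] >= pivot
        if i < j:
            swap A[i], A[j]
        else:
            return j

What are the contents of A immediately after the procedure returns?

pivot=11
j stops at 12 (9), i stops at 0 (11); swap ⇒ 9 10 21 7 3 17 24 22 13 6 8 12 11
j stops at 10 (8), i stops at 2 (21); swap ⇒ 9 10 8 7 3 17 24 22 13 6 21 12 11
j stops at 9 (6), i stops at 5 (17); swap ⇒ 9 10 8 7 3 6 24 22 13 17 21 12 11
j stops at 5, i stops at 6; i≥j ⇒ return 5. A=9 10 8 7 3 6 24 22 13 17 21 12 11

9 10 8 7 3 6 24 22 13 17 21 12 11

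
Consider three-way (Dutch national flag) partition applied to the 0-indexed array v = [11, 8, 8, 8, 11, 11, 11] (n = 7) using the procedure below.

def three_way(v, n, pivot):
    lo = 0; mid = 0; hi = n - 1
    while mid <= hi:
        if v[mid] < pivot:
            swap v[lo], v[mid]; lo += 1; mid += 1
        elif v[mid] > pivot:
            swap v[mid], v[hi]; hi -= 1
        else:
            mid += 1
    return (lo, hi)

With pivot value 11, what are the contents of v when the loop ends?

[8, 8, 8, 11, 11, 11, 11]

pivot = 11; lo=0, mid=0, hi=6
v[mid]=11=11: mid=1
v[mid]=8<11: swap v[0],v[1]; lo=1,mid=2 → [8, 11, 8, 8, 11, 11, 11]
v[mid]=8<11: swap v[1],v[2]; lo=2,mid=3 → [8, 8, 11, 8, 11, 11, 11]
v[mid]=8<11: swap v[2],v[3]; lo=3,mid=4 → [8, 8, 8, 11, 11, 11, 11]
v[mid]=11=11: mid=5
v[mid]=11=11: mid=6
v[mid]=11=11: mid=7
end: lo=3, hi=6; v = [8, 8, 8, 11, 11, 11, 11]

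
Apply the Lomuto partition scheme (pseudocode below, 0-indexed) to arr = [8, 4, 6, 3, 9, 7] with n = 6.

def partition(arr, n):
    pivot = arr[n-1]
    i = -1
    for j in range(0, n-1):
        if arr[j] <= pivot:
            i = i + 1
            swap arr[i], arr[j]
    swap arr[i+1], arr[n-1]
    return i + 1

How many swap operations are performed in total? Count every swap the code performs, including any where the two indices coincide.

pivot=7, i=-1
j=0: 8>7, skip
j=1: 4≤7, i=0, swap(0,1) ⇒ [4, 8, 6, 3, 9, 7]
j=2: 6≤7, i=1, swap(1,2) ⇒ [4, 6, 8, 3, 9, 7]
j=3: 3≤7, i=2, swap(2,3) ⇒ [4, 6, 3, 8, 9, 7]
j=4: 9>7, skip
swap(3,5) ⇒ [4, 6, 3, 7, 9, 8]; return 3

4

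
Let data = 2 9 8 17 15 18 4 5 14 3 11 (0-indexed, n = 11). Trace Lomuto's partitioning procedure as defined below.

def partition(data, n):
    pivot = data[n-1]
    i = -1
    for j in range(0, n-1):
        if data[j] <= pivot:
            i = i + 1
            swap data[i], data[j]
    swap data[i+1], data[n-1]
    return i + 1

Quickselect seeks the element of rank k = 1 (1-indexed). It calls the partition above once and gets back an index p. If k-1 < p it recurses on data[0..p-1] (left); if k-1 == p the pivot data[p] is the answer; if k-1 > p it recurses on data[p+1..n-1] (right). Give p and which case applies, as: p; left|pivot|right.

6; left

pivot=11, i=-1
j=0: 2≤11, i=0, swap(0,0) ⇒ 2 9 8 17 15 18 4 5 14 3 11
j=1: 9≤11, i=1, swap(1,1) ⇒ 2 9 8 17 15 18 4 5 14 3 11
j=2: 8≤11, i=2, swap(2,2) ⇒ 2 9 8 17 15 18 4 5 14 3 11
j=3: 17>11, skip
j=4: 15>11, skip
j=5: 18>11, skip
j=6: 4≤11, i=3, swap(3,6) ⇒ 2 9 8 4 15 18 17 5 14 3 11
j=7: 5≤11, i=4, swap(4,7) ⇒ 2 9 8 4 5 18 17 15 14 3 11
j=8: 14>11, skip
j=9: 3≤11, i=5, swap(5,9) ⇒ 2 9 8 4 5 3 17 15 14 18 11
swap(6,10) ⇒ 2 9 8 4 5 3 11 15 14 18 17; return 6
p = 6; k-1 = 0 < 6 ⇒ left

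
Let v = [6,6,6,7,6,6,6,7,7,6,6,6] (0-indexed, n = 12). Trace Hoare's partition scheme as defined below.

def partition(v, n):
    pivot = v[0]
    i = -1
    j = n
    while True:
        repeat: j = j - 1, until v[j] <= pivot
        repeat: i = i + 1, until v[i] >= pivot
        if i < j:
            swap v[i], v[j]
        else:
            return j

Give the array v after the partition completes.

[6,6,6,6,6,6,7,7,7,6,6,6]

pivot = v[0] = 6; i = -1, j = 12
j→11 (v[11]=6≤6), i→0 (v[0]=6≥6); i<j, swap → [6,6,6,7,6,6,6,7,7,6,6,6]
j→10 (v[10]=6≤6), i→1 (v[1]=6≥6); i<j, swap → [6,6,6,7,6,6,6,7,7,6,6,6]
j→9 (v[9]=6≤6), i→2 (v[2]=6≥6); i<j, swap → [6,6,6,7,6,6,6,7,7,6,6,6]
j→6 (v[6]=6≤6), i→3 (v[3]=7≥6); i<j, swap → [6,6,6,6,6,6,7,7,7,6,6,6]
j→5 (v[5]=6≤6), i→4 (v[4]=6≥6); i<j, swap → [6,6,6,6,6,6,7,7,7,6,6,6]
j→4, i→5; i≥j, return j=4. v = [6,6,6,6,6,6,7,7,7,6,6,6]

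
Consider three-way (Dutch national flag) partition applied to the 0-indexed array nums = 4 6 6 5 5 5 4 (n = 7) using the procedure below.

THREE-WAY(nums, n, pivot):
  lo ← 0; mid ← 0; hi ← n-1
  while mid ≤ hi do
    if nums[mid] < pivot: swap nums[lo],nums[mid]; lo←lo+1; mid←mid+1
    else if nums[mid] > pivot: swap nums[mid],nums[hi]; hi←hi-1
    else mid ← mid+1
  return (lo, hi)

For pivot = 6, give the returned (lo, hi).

(5, 6)

pivot = 6; lo=0, mid=0, hi=6
nums[mid]=4<6: swap nums[0],nums[0]; lo=1,mid=1 → 4 6 6 5 5 5 4
nums[mid]=6=6: mid=2
nums[mid]=6=6: mid=3
nums[mid]=5<6: swap nums[1],nums[3]; lo=2,mid=4 → 4 5 6 6 5 5 4
nums[mid]=5<6: swap nums[2],nums[4]; lo=3,mid=5 → 4 5 5 6 6 5 4
nums[mid]=5<6: swap nums[3],nums[5]; lo=4,mid=6 → 4 5 5 5 6 6 4
nums[mid]=4<6: swap nums[4],nums[6]; lo=5,mid=7 → 4 5 5 5 4 6 6
end: lo=5, hi=6; nums = 4 5 5 5 4 6 6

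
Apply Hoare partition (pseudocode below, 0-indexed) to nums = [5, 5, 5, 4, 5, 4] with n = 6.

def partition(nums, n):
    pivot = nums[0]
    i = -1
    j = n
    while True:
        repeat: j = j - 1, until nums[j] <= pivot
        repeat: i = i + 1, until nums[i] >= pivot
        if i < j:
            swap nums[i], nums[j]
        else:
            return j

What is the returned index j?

2

pivot=5
j stops at 5 (4), i stops at 0 (5); swap ⇒ [4, 5, 5, 4, 5, 5]
j stops at 4 (5), i stops at 1 (5); swap ⇒ [4, 5, 5, 4, 5, 5]
j stops at 3 (4), i stops at 2 (5); swap ⇒ [4, 5, 4, 5, 5, 5]
j stops at 2, i stops at 3; i≥j ⇒ return 2. nums=[4, 5, 4, 5, 5, 5]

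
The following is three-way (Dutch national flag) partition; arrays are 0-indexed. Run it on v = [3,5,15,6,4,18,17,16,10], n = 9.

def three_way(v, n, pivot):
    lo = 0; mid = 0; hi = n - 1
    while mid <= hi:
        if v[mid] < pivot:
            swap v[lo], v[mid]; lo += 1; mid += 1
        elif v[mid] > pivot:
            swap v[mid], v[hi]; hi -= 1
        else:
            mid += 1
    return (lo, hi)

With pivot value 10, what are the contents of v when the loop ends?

[3,5,6,4,10,17,16,18,15]

pivot = 10; lo=0, mid=0, hi=8
v[mid]=3<10: swap v[0],v[0]; lo=1,mid=1 → [3,5,15,6,4,18,17,16,10]
v[mid]=5<10: swap v[1],v[1]; lo=2,mid=2 → [3,5,15,6,4,18,17,16,10]
v[mid]=15>10: swap v[2],v[8]; hi=7 → [3,5,10,6,4,18,17,16,15]
v[mid]=10=10: mid=3
v[mid]=6<10: swap v[2],v[3]; lo=3,mid=4 → [3,5,6,10,4,18,17,16,15]
v[mid]=4<10: swap v[3],v[4]; lo=4,mid=5 → [3,5,6,4,10,18,17,16,15]
v[mid]=18>10: swap v[5],v[7]; hi=6 → [3,5,6,4,10,16,17,18,15]
v[mid]=16>10: swap v[5],v[6]; hi=5 → [3,5,6,4,10,17,16,18,15]
v[mid]=17>10: swap v[5],v[5]; hi=4 → [3,5,6,4,10,17,16,18,15]
end: lo=4, hi=4; v = [3,5,6,4,10,17,16,18,15]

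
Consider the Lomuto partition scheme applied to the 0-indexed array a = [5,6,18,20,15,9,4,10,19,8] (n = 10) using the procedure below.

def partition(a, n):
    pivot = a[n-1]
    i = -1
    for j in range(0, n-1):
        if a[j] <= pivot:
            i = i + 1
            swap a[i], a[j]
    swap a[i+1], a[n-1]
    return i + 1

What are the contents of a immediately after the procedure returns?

[5,6,4,8,15,9,18,10,19,20]

pivot=8, i=-1
j=0: 5≤8, i=0, swap(0,0) ⇒ [5,6,18,20,15,9,4,10,19,8]
j=1: 6≤8, i=1, swap(1,1) ⇒ [5,6,18,20,15,9,4,10,19,8]
j=2: 18>8, skip
j=3: 20>8, skip
j=4: 15>8, skip
j=5: 9>8, skip
j=6: 4≤8, i=2, swap(2,6) ⇒ [5,6,4,20,15,9,18,10,19,8]
j=7: 10>8, skip
j=8: 19>8, skip
swap(3,9) ⇒ [5,6,4,8,15,9,18,10,19,20]; return 3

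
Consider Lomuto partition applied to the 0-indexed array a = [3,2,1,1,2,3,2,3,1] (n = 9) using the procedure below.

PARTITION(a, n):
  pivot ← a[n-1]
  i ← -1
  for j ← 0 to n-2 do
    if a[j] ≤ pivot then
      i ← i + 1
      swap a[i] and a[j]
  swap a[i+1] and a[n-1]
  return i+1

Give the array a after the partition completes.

pivot=1, i=-1
j=0: 3>1, skip
j=1: 2>1, skip
j=2: 1≤1, i=0, swap(0,2) ⇒ [1,2,3,1,2,3,2,3,1]
j=3: 1≤1, i=1, swap(1,3) ⇒ [1,1,3,2,2,3,2,3,1]
j=4: 2>1, skip
j=5: 3>1, skip
j=6: 2>1, skip
j=7: 3>1, skip
swap(2,8) ⇒ [1,1,1,2,2,3,2,3,3]; return 2

[1,1,1,2,2,3,2,3,3]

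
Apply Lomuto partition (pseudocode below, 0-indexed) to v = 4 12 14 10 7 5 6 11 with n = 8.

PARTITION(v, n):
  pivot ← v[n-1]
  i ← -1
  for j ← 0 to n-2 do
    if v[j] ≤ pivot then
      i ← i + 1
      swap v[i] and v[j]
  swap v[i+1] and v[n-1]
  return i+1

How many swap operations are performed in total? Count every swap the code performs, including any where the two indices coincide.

pivot=11, i=-1
j=0: 4≤11, i=0, swap(0,0) ⇒ 4 12 14 10 7 5 6 11
j=1: 12>11, skip
j=2: 14>11, skip
j=3: 10≤11, i=1, swap(1,3) ⇒ 4 10 14 12 7 5 6 11
j=4: 7≤11, i=2, swap(2,4) ⇒ 4 10 7 12 14 5 6 11
j=5: 5≤11, i=3, swap(3,5) ⇒ 4 10 7 5 14 12 6 11
j=6: 6≤11, i=4, swap(4,6) ⇒ 4 10 7 5 6 12 14 11
swap(5,7) ⇒ 4 10 7 5 6 11 14 12; return 5

6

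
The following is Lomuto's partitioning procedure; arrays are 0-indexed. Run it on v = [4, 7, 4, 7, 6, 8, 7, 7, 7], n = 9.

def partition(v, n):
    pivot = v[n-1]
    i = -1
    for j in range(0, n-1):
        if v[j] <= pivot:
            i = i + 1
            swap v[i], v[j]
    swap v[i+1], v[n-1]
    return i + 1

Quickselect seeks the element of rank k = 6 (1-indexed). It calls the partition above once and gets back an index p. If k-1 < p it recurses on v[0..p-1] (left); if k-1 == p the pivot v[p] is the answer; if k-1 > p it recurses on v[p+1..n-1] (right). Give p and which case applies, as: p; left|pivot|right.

pivot = v[8] = 7; i = -1
j=0: v[0]=4 ≤ 7 → i=0, swap v[0],v[0] (no change) → [4, 7, 4, 7, 6, 8, 7, 7, 7]
j=1: v[1]=7 ≤ 7 → i=1, swap v[1],v[1] (no change) → [4, 7, 4, 7, 6, 8, 7, 7, 7]
j=2: v[2]=4 ≤ 7 → i=2, swap v[2],v[2] (no change) → [4, 7, 4, 7, 6, 8, 7, 7, 7]
j=3: v[3]=7 ≤ 7 → i=3, swap v[3],v[3] (no change) → [4, 7, 4, 7, 6, 8, 7, 7, 7]
j=4: v[4]=6 ≤ 7 → i=4, swap v[4],v[4] (no change) → [4, 7, 4, 7, 6, 8, 7, 7, 7]
j=5: v[5]=8 > 7 → no swap
j=6: v[6]=7 ≤ 7 → i=5, swap v[5],v[6] → [4, 7, 4, 7, 6, 7, 8, 7, 7]
j=7: v[7]=7 ≤ 7 → i=6, swap v[6],v[7] → [4, 7, 4, 7, 6, 7, 7, 8, 7]
final swap v[7],v[8] → [4, 7, 4, 7, 6, 7, 7, 7, 8]; return 7
p = 7; k-1 = 5 < 7 ⇒ left

7; left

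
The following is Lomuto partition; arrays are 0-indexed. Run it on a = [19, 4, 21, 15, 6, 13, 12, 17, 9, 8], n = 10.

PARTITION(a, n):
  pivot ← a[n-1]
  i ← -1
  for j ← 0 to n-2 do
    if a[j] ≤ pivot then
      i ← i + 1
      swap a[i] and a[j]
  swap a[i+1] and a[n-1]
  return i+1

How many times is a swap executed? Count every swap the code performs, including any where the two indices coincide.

3

pivot = a[9] = 8; i = -1
j=0: a[0]=19 > 8 → no swap
j=1: a[1]=4 ≤ 8 → i=0, swap a[0],a[1] → [4, 19, 21, 15, 6, 13, 12, 17, 9, 8]
j=2: a[2]=21 > 8 → no swap
j=3: a[3]=15 > 8 → no swap
j=4: a[4]=6 ≤ 8 → i=1, swap a[1],a[4] → [4, 6, 21, 15, 19, 13, 12, 17, 9, 8]
j=5: a[5]=13 > 8 → no swap
j=6: a[6]=12 > 8 → no swap
j=7: a[7]=17 > 8 → no swap
j=8: a[8]=9 > 8 → no swap
final swap a[2],a[9] → [4, 6, 8, 15, 19, 13, 12, 17, 9, 21]; return 2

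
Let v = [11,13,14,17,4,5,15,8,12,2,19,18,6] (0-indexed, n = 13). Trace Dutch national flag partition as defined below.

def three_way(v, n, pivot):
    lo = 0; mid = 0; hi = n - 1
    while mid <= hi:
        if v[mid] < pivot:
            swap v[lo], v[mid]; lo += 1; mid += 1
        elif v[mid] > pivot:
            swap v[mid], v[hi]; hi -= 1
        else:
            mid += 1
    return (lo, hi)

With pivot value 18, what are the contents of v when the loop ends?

lo=0 mid=0 hi=12
11<18: swap(0,0), lo=1 mid=1 ⇒ [11,13,14,17,4,5,15,8,12,2,19,18,6]
13<18: swap(1,1), lo=2 mid=2 ⇒ [11,13,14,17,4,5,15,8,12,2,19,18,6]
14<18: swap(2,2), lo=3 mid=3 ⇒ [11,13,14,17,4,5,15,8,12,2,19,18,6]
17<18: swap(3,3), lo=4 mid=4 ⇒ [11,13,14,17,4,5,15,8,12,2,19,18,6]
4<18: swap(4,4), lo=5 mid=5 ⇒ [11,13,14,17,4,5,15,8,12,2,19,18,6]
5<18: swap(5,5), lo=6 mid=6 ⇒ [11,13,14,17,4,5,15,8,12,2,19,18,6]
15<18: swap(6,6), lo=7 mid=7 ⇒ [11,13,14,17,4,5,15,8,12,2,19,18,6]
8<18: swap(7,7), lo=8 mid=8 ⇒ [11,13,14,17,4,5,15,8,12,2,19,18,6]
12<18: swap(8,8), lo=9 mid=9 ⇒ [11,13,14,17,4,5,15,8,12,2,19,18,6]
2<18: swap(9,9), lo=10 mid=10 ⇒ [11,13,14,17,4,5,15,8,12,2,19,18,6]
19>18: swap(10,12), hi=11 ⇒ [11,13,14,17,4,5,15,8,12,2,6,18,19]
6<18: swap(10,10), lo=11 mid=11 ⇒ [11,13,14,17,4,5,15,8,12,2,6,18,19]
18=18: mid=12
done. lo=11 hi=11; v=[11,13,14,17,4,5,15,8,12,2,6,18,19]

[11,13,14,17,4,5,15,8,12,2,6,18,19]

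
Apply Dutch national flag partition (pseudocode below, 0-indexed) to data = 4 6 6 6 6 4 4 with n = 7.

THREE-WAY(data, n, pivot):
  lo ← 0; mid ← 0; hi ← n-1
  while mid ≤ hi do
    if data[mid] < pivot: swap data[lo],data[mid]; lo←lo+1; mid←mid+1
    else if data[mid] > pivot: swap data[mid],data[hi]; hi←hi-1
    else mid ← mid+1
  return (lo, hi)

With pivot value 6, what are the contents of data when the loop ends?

lo=0 mid=0 hi=6
4<6: swap(0,0), lo=1 mid=1 ⇒ 4 6 6 6 6 4 4
6=6: mid=2
6=6: mid=3
6=6: mid=4
6=6: mid=5
4<6: swap(1,5), lo=2 mid=6 ⇒ 4 4 6 6 6 6 4
4<6: swap(2,6), lo=3 mid=7 ⇒ 4 4 4 6 6 6 6
done. lo=3 hi=6; data=4 4 4 6 6 6 6

4 4 4 6 6 6 6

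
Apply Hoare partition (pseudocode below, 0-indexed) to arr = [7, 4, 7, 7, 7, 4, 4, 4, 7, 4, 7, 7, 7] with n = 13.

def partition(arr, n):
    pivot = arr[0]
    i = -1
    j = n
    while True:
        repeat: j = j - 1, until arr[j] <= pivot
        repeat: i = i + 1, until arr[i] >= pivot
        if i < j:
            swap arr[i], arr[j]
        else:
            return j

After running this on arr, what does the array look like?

pivot = arr[0] = 7; i = -1, j = 13
j→12 (arr[12]=7≤7), i→0 (arr[0]=7≥7); i<j, swap → [7, 4, 7, 7, 7, 4, 4, 4, 7, 4, 7, 7, 7]
j→11 (arr[11]=7≤7), i→2 (arr[2]=7≥7); i<j, swap → [7, 4, 7, 7, 7, 4, 4, 4, 7, 4, 7, 7, 7]
j→10 (arr[10]=7≤7), i→3 (arr[3]=7≥7); i<j, swap → [7, 4, 7, 7, 7, 4, 4, 4, 7, 4, 7, 7, 7]
j→9 (arr[9]=4≤7), i→4 (arr[4]=7≥7); i<j, swap → [7, 4, 7, 7, 4, 4, 4, 4, 7, 7, 7, 7, 7]
j→8, i→8; i≥j, return j=8. arr = [7, 4, 7, 7, 4, 4, 4, 4, 7, 7, 7, 7, 7]

[7, 4, 7, 7, 4, 4, 4, 4, 7, 7, 7, 7, 7]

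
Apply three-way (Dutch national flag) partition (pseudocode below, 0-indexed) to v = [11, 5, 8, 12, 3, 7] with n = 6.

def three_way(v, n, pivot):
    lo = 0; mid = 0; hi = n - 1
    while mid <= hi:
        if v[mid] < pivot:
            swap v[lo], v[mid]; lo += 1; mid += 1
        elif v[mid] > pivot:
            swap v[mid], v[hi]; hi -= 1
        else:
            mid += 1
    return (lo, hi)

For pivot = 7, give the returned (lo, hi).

pivot = 7; lo=0, mid=0, hi=5
v[mid]=11>7: swap v[0],v[5]; hi=4 → [7, 5, 8, 12, 3, 11]
v[mid]=7=7: mid=1
v[mid]=5<7: swap v[0],v[1]; lo=1,mid=2 → [5, 7, 8, 12, 3, 11]
v[mid]=8>7: swap v[2],v[4]; hi=3 → [5, 7, 3, 12, 8, 11]
v[mid]=3<7: swap v[1],v[2]; lo=2,mid=3 → [5, 3, 7, 12, 8, 11]
v[mid]=12>7: swap v[3],v[3]; hi=2 → [5, 3, 7, 12, 8, 11]
end: lo=2, hi=2; v = [5, 3, 7, 12, 8, 11]

(2, 2)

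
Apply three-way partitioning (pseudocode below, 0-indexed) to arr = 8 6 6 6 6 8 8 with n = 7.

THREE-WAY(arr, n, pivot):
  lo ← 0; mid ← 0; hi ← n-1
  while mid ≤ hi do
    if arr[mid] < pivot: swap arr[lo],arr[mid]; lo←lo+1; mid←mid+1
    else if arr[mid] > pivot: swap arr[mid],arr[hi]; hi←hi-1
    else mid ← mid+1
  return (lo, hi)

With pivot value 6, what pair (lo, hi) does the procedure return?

lo=0 mid=0 hi=6
8>6: swap(0,6), hi=5 ⇒ 8 6 6 6 6 8 8
8>6: swap(0,5), hi=4 ⇒ 8 6 6 6 6 8 8
8>6: swap(0,4), hi=3 ⇒ 6 6 6 6 8 8 8
6=6: mid=1
6=6: mid=2
6=6: mid=3
6=6: mid=4
done. lo=0 hi=3; arr=6 6 6 6 8 8 8

(0, 3)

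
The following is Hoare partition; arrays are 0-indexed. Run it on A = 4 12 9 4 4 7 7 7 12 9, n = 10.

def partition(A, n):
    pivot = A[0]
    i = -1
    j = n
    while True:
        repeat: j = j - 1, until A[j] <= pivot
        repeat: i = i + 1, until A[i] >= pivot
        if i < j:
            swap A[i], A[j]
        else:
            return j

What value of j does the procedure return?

1

pivot = A[0] = 4; i = -1, j = 10
j→4 (A[4]=4≤4), i→0 (A[0]=4≥4); i<j, swap → 4 12 9 4 4 7 7 7 12 9
j→3 (A[3]=4≤4), i→1 (A[1]=12≥4); i<j, swap → 4 4 9 12 4 7 7 7 12 9
j→1, i→2; i≥j, return j=1. A = 4 4 9 12 4 7 7 7 12 9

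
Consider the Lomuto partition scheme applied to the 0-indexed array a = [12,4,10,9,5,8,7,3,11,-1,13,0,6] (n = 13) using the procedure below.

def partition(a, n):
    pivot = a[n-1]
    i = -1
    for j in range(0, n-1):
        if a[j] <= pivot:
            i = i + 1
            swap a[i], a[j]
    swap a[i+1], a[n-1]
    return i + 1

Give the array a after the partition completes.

[4,5,3,-1,0,6,7,10,11,9,13,12,8]

pivot=6, i=-1
j=0: 12>6, skip
j=1: 4≤6, i=0, swap(0,1) ⇒ [4,12,10,9,5,8,7,3,11,-1,13,0,6]
j=2: 10>6, skip
j=3: 9>6, skip
j=4: 5≤6, i=1, swap(1,4) ⇒ [4,5,10,9,12,8,7,3,11,-1,13,0,6]
j=5: 8>6, skip
j=6: 7>6, skip
j=7: 3≤6, i=2, swap(2,7) ⇒ [4,5,3,9,12,8,7,10,11,-1,13,0,6]
j=8: 11>6, skip
j=9: -1≤6, i=3, swap(3,9) ⇒ [4,5,3,-1,12,8,7,10,11,9,13,0,6]
j=10: 13>6, skip
j=11: 0≤6, i=4, swap(4,11) ⇒ [4,5,3,-1,0,8,7,10,11,9,13,12,6]
swap(5,12) ⇒ [4,5,3,-1,0,6,7,10,11,9,13,12,8]; return 5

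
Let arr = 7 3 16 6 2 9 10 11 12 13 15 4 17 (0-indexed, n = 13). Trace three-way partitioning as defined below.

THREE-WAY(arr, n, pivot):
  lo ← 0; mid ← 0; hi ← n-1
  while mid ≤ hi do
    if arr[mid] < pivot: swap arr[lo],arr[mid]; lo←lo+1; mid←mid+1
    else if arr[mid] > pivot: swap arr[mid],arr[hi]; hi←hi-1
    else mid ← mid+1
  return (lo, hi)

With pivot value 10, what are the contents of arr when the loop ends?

7 3 4 6 2 9 10 12 13 15 11 17 16

pivot = 10; lo=0, mid=0, hi=12
arr[mid]=7<10: swap arr[0],arr[0]; lo=1,mid=1 → 7 3 16 6 2 9 10 11 12 13 15 4 17
arr[mid]=3<10: swap arr[1],arr[1]; lo=2,mid=2 → 7 3 16 6 2 9 10 11 12 13 15 4 17
arr[mid]=16>10: swap arr[2],arr[12]; hi=11 → 7 3 17 6 2 9 10 11 12 13 15 4 16
arr[mid]=17>10: swap arr[2],arr[11]; hi=10 → 7 3 4 6 2 9 10 11 12 13 15 17 16
arr[mid]=4<10: swap arr[2],arr[2]; lo=3,mid=3 → 7 3 4 6 2 9 10 11 12 13 15 17 16
arr[mid]=6<10: swap arr[3],arr[3]; lo=4,mid=4 → 7 3 4 6 2 9 10 11 12 13 15 17 16
arr[mid]=2<10: swap arr[4],arr[4]; lo=5,mid=5 → 7 3 4 6 2 9 10 11 12 13 15 17 16
arr[mid]=9<10: swap arr[5],arr[5]; lo=6,mid=6 → 7 3 4 6 2 9 10 11 12 13 15 17 16
arr[mid]=10=10: mid=7
arr[mid]=11>10: swap arr[7],arr[10]; hi=9 → 7 3 4 6 2 9 10 15 12 13 11 17 16
arr[mid]=15>10: swap arr[7],arr[9]; hi=8 → 7 3 4 6 2 9 10 13 12 15 11 17 16
arr[mid]=13>10: swap arr[7],arr[8]; hi=7 → 7 3 4 6 2 9 10 12 13 15 11 17 16
arr[mid]=12>10: swap arr[7],arr[7]; hi=6 → 7 3 4 6 2 9 10 12 13 15 11 17 16
end: lo=6, hi=6; arr = 7 3 4 6 2 9 10 12 13 15 11 17 16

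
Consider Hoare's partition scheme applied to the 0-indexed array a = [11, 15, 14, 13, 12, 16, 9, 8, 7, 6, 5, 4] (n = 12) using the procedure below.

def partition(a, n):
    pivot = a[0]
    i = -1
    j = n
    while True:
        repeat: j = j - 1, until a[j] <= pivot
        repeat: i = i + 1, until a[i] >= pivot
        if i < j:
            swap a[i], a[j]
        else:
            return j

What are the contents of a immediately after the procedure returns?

[4, 5, 6, 7, 8, 9, 16, 12, 13, 14, 15, 11]

pivot = a[0] = 11; i = -1, j = 12
j→11 (a[11]=4≤11), i→0 (a[0]=11≥11); i<j, swap → [4, 15, 14, 13, 12, 16, 9, 8, 7, 6, 5, 11]
j→10 (a[10]=5≤11), i→1 (a[1]=15≥11); i<j, swap → [4, 5, 14, 13, 12, 16, 9, 8, 7, 6, 15, 11]
j→9 (a[9]=6≤11), i→2 (a[2]=14≥11); i<j, swap → [4, 5, 6, 13, 12, 16, 9, 8, 7, 14, 15, 11]
j→8 (a[8]=7≤11), i→3 (a[3]=13≥11); i<j, swap → [4, 5, 6, 7, 12, 16, 9, 8, 13, 14, 15, 11]
j→7 (a[7]=8≤11), i→4 (a[4]=12≥11); i<j, swap → [4, 5, 6, 7, 8, 16, 9, 12, 13, 14, 15, 11]
j→6 (a[6]=9≤11), i→5 (a[5]=16≥11); i<j, swap → [4, 5, 6, 7, 8, 9, 16, 12, 13, 14, 15, 11]
j→5, i→6; i≥j, return j=5. a = [4, 5, 6, 7, 8, 9, 16, 12, 13, 14, 15, 11]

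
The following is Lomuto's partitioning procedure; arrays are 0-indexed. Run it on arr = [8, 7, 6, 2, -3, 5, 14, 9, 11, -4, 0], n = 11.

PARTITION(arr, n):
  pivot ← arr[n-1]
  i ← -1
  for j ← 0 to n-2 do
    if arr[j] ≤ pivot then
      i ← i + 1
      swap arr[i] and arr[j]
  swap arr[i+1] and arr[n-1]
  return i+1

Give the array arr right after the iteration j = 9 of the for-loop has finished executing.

pivot = arr[10] = 0; i = -1
j=0: arr[0]=8 > 0 → no swap
j=1: arr[1]=7 > 0 → no swap
j=2: arr[2]=6 > 0 → no swap
j=3: arr[3]=2 > 0 → no swap
j=4: arr[4]=-3 ≤ 0 → i=0, swap arr[0],arr[4] → [-3, 7, 6, 2, 8, 5, 14, 9, 11, -4, 0]
j=5: arr[5]=5 > 0 → no swap
j=6: arr[6]=14 > 0 → no swap
j=7: arr[7]=9 > 0 → no swap
j=8: arr[8]=11 > 0 → no swap
j=9: arr[9]=-4 ≤ 0 → i=1, swap arr[1],arr[9] → [-3, -4, 6, 2, 8, 5, 14, 9, 11, 7, 0]
(after j=9) arr = [-3, -4, 6, 2, 8, 5, 14, 9, 11, 7, 0]

[-3, -4, 6, 2, 8, 5, 14, 9, 11, 7, 0]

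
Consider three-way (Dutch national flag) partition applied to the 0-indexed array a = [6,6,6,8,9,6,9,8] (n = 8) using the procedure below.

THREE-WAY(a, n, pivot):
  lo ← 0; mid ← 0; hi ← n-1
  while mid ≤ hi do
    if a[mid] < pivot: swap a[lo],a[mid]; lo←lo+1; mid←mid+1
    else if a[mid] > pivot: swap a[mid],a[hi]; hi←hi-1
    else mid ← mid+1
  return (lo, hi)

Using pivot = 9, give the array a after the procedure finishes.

pivot = 9; lo=0, mid=0, hi=7
a[mid]=6<9: swap a[0],a[0]; lo=1,mid=1 → [6,6,6,8,9,6,9,8]
a[mid]=6<9: swap a[1],a[1]; lo=2,mid=2 → [6,6,6,8,9,6,9,8]
a[mid]=6<9: swap a[2],a[2]; lo=3,mid=3 → [6,6,6,8,9,6,9,8]
a[mid]=8<9: swap a[3],a[3]; lo=4,mid=4 → [6,6,6,8,9,6,9,8]
a[mid]=9=9: mid=5
a[mid]=6<9: swap a[4],a[5]; lo=5,mid=6 → [6,6,6,8,6,9,9,8]
a[mid]=9=9: mid=7
a[mid]=8<9: swap a[5],a[7]; lo=6,mid=8 → [6,6,6,8,6,8,9,9]
end: lo=6, hi=7; a = [6,6,6,8,6,8,9,9]

[6,6,6,8,6,8,9,9]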